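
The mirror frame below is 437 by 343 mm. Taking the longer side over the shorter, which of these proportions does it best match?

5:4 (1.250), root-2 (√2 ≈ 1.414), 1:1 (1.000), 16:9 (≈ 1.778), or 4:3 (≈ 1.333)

437/343 ≈ 1.274. Nearest candidates are 5:4 (1.250, off by 0.024) and 4:3 (1.333, off by 0.059).

5:4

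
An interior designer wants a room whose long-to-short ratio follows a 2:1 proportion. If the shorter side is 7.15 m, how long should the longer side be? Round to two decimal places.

14.30 m

2:1 = 2.00000.
Longer side = 7.15 × 2.00000 ≈ 14.3000 → 14.30 m.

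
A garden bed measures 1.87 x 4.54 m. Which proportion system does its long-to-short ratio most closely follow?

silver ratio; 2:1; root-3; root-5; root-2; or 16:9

4.54/1.87 ≈ 2.428. Nearest candidates are silver ratio (2.414, off by 0.014) and root-5 (2.236, off by 0.192).

silver ratio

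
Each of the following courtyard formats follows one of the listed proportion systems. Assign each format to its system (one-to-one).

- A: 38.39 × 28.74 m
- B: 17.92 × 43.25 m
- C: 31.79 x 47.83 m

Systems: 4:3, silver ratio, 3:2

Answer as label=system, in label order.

A=4:3, B=silver ratio, C=3:2

A = 38.39/28.74 ≈ 1.336 → 4:3 (1.333)
B = 43.25/17.92 ≈ 2.414 → silver ratio (2.414)
C = 47.83/31.79 ≈ 1.505 → 3:2 (1.500)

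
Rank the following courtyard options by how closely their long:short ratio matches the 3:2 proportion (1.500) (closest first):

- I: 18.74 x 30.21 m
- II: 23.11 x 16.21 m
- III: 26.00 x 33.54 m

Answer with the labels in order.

I: 30.21/18.74 ≈ 1.612 → |1.612 − 1.500| = 0.112
II: 23.11/16.21 ≈ 1.426 → |1.426 − 1.500| = 0.074
III: 33.54/26.00 ≈ 1.290 → |1.290 − 1.500| = 0.210

II, I, III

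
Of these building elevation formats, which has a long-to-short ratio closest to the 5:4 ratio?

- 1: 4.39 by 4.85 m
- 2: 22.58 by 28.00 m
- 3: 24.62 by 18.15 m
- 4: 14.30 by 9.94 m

Target 5:4 ≈ 1.250.
1: 1.105 (Δ0.145)  2: 1.240 (Δ0.010)  3: 1.356 (Δ0.106)  4: 1.439 (Δ0.189)

2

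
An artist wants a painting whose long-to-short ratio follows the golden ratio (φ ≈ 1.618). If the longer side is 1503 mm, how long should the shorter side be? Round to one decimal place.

928.9 mm

golden ratio ≈ 1.61803.
Shorter side = 1503 ÷ 1.61803 ≈ 928.907 → 928.9 mm.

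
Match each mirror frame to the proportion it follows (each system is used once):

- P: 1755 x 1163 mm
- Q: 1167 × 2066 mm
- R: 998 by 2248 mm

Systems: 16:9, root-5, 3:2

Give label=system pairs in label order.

P=3:2, Q=16:9, R=root-5

P = 1755/1163 ≈ 1.509 → 3:2 (1.500)
Q = 2066/1167 ≈ 1.770 → 16:9 (1.778)
R = 2248/998 ≈ 2.253 → root-5 (2.236)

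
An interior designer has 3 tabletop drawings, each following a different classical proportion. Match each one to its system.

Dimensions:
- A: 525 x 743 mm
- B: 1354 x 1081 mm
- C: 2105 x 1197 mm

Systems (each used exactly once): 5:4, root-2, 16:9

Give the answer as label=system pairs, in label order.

Ratios: A ≈ 1.415; B ≈ 1.253; C ≈ 1.759.
Targets: 5:4 ≈ 1.250; root-2 ≈ 1.414; 16:9 ≈ 1.778.

A=root-2, B=5:4, C=16:9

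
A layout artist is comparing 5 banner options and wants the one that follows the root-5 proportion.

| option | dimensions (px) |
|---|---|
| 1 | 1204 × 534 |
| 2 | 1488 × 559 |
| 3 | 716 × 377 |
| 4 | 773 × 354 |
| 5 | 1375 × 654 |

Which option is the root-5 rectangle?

Target root-5 ≈ 2.236.
1: 2.255 (Δ0.019)  2: 2.662 (Δ0.426)  3: 1.899 (Δ0.337)  4: 2.184 (Δ0.052)  5: 2.102 (Δ0.134)

1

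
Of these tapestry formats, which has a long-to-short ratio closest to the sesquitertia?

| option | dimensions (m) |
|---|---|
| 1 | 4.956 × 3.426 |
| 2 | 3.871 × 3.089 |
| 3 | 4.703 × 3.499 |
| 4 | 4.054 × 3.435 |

Ratios (long/short): 1 ≈ 1.447; 2 ≈ 1.253; 3 ≈ 1.344; 4 ≈ 1.180.
4:3 ≈ 1.333; option 3 is nearest (Δ 0.011).

3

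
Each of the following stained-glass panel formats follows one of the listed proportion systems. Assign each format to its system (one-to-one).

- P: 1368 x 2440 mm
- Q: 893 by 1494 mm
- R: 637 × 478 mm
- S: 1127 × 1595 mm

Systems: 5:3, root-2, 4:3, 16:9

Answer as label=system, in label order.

P = 2440/1368 ≈ 1.784 → 16:9 (1.778)
Q = 1494/893 ≈ 1.673 → 5:3 (1.667)
R = 637/478 ≈ 1.333 → 4:3 (1.333)
S = 1595/1127 ≈ 1.415 → root-2 (1.414)

P=16:9, Q=5:3, R=4:3, S=root-2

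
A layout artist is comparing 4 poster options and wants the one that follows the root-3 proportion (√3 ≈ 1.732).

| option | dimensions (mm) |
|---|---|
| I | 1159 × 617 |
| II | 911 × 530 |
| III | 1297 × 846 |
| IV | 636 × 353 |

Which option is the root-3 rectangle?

Target root-3 ≈ 1.732.
I: 1.878 (Δ0.146)  II: 1.719 (Δ0.013)  III: 1.533 (Δ0.199)  IV: 1.802 (Δ0.070)

II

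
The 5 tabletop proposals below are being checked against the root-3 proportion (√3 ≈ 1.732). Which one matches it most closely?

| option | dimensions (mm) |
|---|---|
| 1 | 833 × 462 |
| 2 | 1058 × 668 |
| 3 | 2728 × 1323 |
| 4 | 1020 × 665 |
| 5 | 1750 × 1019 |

5

Target root-3 ≈ 1.732.
1: 1.803 (Δ0.071)  2: 1.584 (Δ0.148)  3: 2.062 (Δ0.330)  4: 1.534 (Δ0.198)  5: 1.717 (Δ0.015)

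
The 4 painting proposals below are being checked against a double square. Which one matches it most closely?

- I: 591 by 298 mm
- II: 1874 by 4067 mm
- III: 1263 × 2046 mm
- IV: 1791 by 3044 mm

Ratios (long/short): I ≈ 1.983; II ≈ 2.170; III ≈ 1.620; IV ≈ 1.700.
2:1 ≈ 2.000; option I is nearest (Δ 0.017).

I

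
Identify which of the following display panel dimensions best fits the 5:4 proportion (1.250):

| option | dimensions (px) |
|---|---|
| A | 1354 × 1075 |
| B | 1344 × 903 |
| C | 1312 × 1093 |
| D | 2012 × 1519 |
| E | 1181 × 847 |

A

Ratios (long/short): A ≈ 1.260; B ≈ 1.488; C ≈ 1.200; D ≈ 1.325; E ≈ 1.394.
5:4 ≈ 1.250; option A is nearest (Δ 0.010).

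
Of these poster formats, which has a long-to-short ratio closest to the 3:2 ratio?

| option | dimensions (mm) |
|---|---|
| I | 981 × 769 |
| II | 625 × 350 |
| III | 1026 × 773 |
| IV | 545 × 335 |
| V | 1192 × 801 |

Ratios (long/short): I ≈ 1.276; II ≈ 1.786; III ≈ 1.327; IV ≈ 1.627; V ≈ 1.488.
3:2 ≈ 1.500; option V is nearest (Δ 0.012).

V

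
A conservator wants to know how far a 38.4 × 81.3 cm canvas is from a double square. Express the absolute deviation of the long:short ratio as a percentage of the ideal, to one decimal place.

5.9%

Ratio = 81.3 / 38.4 ≈ 2.1172.
Ideal 2:1 = 2.0000. |2.1172 − 2.0000| / 2.0000 ≈ 5.86% → 5.9%.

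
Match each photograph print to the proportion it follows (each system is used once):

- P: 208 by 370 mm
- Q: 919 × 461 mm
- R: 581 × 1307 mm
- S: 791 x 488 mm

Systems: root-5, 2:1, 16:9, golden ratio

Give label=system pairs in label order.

P=16:9, Q=2:1, R=root-5, S=golden ratio

P = 370/208 ≈ 1.779 → 16:9 (1.778)
Q = 919/461 ≈ 1.993 → 2:1 (2.000)
R = 1307/581 ≈ 2.250 → root-5 (2.236)
S = 791/488 ≈ 1.621 → golden ratio (1.618)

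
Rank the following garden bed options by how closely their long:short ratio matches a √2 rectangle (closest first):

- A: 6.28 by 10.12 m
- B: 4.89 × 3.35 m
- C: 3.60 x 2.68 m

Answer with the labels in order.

B, C, A

A: 10.12/6.28 ≈ 1.611 → |1.611 − 1.414| = 0.197
B: 4.89/3.35 ≈ 1.460 → |1.460 − 1.414| = 0.046
C: 3.60/2.68 ≈ 1.343 → |1.343 − 1.414| = 0.071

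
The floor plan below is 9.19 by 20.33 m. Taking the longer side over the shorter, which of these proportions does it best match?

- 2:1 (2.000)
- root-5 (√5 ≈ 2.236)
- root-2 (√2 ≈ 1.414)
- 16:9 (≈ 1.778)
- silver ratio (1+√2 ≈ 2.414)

root-5

Ratio = 20.33 / 9.19 ≈ 2.212.
Distances: 2:1 2.000 (Δ 0.212); root-5 2.236 (Δ 0.024); root-2 1.414 (Δ 0.798); 16:9 1.778 (Δ 0.434); silver ratio 2.414 (Δ 0.202).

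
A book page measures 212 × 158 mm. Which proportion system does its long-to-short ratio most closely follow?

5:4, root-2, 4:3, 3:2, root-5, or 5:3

212/158 ≈ 1.342. Nearest candidates are 4:3 (1.333, off by 0.009) and root-2 (1.414, off by 0.072).

4:3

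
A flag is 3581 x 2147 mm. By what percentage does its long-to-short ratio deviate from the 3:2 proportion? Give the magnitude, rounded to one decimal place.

Ratio = 3581 / 2147 ≈ 1.6679.
Ideal 3:2 = 1.5000. |1.6679 − 1.5000| / 1.5000 ≈ 11.19% → 11.2%.

11.2%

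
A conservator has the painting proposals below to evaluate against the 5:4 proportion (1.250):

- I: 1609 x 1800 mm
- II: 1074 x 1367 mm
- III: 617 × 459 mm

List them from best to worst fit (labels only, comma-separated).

II, III, I

Ratios: I = 1800 / 1609 ≈ 1.119; II = 1367 / 1074 ≈ 1.273; III = 617 / 459 ≈ 1.344.
|Δ from 1.250|: I 0.131; II 0.023; III 0.094.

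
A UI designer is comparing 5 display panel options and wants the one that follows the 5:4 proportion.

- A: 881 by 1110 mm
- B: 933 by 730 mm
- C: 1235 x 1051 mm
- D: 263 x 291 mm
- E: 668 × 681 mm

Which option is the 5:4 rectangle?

A

Ratios (long/short): A ≈ 1.260; B ≈ 1.278; C ≈ 1.175; D ≈ 1.106; E ≈ 1.019.
5:4 ≈ 1.250; option A is nearest (Δ 0.010).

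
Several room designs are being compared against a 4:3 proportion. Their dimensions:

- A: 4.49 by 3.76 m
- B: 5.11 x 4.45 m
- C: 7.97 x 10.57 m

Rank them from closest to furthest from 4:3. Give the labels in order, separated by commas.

Ratios: A = 4.49 / 3.76 ≈ 1.194; B = 5.11 / 4.45 ≈ 1.148; C = 10.57 / 7.97 ≈ 1.326.
|Δ from 1.333|: A 0.139; B 0.185; C 0.007.

C, A, B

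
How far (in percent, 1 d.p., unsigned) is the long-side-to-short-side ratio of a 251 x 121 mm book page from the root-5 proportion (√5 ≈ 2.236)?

7.2%

Ratio = 251 / 121 ≈ 2.0744.
Ideal root-5 ≈ 2.2361. |2.0744 − 2.2361| / 2.2361 ≈ 7.23% → 7.2%.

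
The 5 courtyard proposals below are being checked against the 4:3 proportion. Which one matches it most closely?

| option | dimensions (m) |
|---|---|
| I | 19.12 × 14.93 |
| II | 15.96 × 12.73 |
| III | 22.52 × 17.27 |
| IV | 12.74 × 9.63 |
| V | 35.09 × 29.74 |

IV

Ratios (long/short): I ≈ 1.281; II ≈ 1.254; III ≈ 1.304; IV ≈ 1.323; V ≈ 1.180.
4:3 ≈ 1.333; option IV is nearest (Δ 0.010).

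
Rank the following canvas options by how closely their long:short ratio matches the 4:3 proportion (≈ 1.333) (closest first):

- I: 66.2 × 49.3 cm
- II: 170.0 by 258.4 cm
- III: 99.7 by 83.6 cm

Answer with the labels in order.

Ratios: I = 66.2 / 49.3 ≈ 1.343; II = 258.4 / 170.0 ≈ 1.520; III = 99.7 / 83.6 ≈ 1.193.
|Δ from 1.333|: I 0.010; II 0.187; III 0.140.

I, III, II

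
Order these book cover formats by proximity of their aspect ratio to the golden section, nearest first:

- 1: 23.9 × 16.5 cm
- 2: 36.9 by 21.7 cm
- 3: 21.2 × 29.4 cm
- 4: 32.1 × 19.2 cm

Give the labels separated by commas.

1: 23.9/16.5 ≈ 1.448 → |1.448 − 1.618| = 0.170
2: 36.9/21.7 ≈ 1.700 → |1.700 − 1.618| = 0.082
3: 29.4/21.2 ≈ 1.387 → |1.387 − 1.618| = 0.231
4: 32.1/19.2 ≈ 1.672 → |1.672 − 1.618| = 0.054

4, 2, 1, 3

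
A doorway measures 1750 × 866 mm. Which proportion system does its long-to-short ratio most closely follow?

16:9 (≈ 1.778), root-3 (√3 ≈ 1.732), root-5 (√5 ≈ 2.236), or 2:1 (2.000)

2:1

1750/866 ≈ 2.021. Nearest candidates are 2:1 (2.000, off by 0.021) and root-5 (2.236, off by 0.215).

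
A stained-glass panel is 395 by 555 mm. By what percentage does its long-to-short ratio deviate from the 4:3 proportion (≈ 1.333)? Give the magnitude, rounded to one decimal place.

5.4%

Ratio = 555 / 395 ≈ 1.4051.
Ideal 4:3 ≈ 1.3333. |1.4051 − 1.3333| / 1.3333 ≈ 5.39% → 5.4%.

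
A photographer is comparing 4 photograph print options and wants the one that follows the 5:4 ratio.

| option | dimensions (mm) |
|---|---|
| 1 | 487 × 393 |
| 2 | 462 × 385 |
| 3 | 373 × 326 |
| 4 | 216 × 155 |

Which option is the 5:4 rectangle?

Target 5:4 ≈ 1.250.
1: 1.239 (Δ0.011)  2: 1.200 (Δ0.050)  3: 1.144 (Δ0.106)  4: 1.394 (Δ0.144)

1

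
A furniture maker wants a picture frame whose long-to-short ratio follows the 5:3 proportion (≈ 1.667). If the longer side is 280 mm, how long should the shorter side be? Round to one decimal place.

168.0 mm

5:3 ≈ 1.66667.
Shorter side = 280 ÷ 1.66667 ≈ 168.000 → 168.0 mm.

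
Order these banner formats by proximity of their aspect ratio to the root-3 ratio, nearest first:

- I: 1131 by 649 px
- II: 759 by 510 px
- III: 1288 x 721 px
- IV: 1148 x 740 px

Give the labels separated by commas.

Ratios: I = 1131 / 649 ≈ 1.743; II = 759 / 510 ≈ 1.488; III = 1288 / 721 ≈ 1.786; IV = 1148 / 740 ≈ 1.551.
|Δ from 1.732|: I 0.011; II 0.244; III 0.054; IV 0.181.

I, III, IV, II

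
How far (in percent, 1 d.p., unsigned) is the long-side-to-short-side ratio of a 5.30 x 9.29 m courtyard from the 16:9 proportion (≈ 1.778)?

Ratio = 9.29 / 5.30 ≈ 1.7528.
Ideal 16:9 ≈ 1.7778. |1.7528 − 1.7778| / 1.7778 ≈ 1.41% → 1.4%.

1.4%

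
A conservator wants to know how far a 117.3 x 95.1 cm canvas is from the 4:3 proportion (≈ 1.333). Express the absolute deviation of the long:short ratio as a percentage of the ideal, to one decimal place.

7.5%

Ratio = 117.3 / 95.1 ≈ 1.2334.
Ideal 4:3 ≈ 1.3333. |1.2334 − 1.3333| / 1.3333 ≈ 7.49% → 7.5%.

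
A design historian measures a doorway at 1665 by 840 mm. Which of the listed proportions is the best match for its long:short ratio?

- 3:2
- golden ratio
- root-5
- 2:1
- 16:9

2:1

1665/840 ≈ 1.982. Nearest candidates are 2:1 (2.000, off by 0.018) and 16:9 (1.778, off by 0.204).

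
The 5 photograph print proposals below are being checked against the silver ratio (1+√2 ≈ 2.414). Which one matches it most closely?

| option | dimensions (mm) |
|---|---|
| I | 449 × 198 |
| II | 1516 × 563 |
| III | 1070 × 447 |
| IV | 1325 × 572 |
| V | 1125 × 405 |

III

Ratios (long/short): I ≈ 2.268; II ≈ 2.693; III ≈ 2.394; IV ≈ 2.316; V ≈ 2.778.
silver ratio ≈ 2.414; option III is nearest (Δ 0.020).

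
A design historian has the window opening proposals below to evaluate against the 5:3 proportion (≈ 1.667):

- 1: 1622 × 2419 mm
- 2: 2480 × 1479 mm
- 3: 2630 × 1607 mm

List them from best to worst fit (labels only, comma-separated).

1: 2419/1622 ≈ 1.491 → |1.491 − 1.667| = 0.176
2: 2480/1479 ≈ 1.677 → |1.677 − 1.667| = 0.010
3: 2630/1607 ≈ 1.637 → |1.637 − 1.667| = 0.030

2, 3, 1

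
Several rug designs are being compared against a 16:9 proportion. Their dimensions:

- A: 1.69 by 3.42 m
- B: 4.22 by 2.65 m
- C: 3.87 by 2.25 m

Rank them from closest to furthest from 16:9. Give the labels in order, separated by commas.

C, B, A

A: 3.42/1.69 ≈ 2.024 → |2.024 − 1.778| = 0.246
B: 4.22/2.65 ≈ 1.592 → |1.592 − 1.778| = 0.186
C: 3.87/2.25 ≈ 1.720 → |1.720 − 1.778| = 0.058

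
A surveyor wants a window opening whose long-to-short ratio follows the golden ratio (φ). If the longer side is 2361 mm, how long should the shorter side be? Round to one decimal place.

1459.2 mm

golden ratio ≈ 1.61803.
Shorter side = 2361 ÷ 1.61803 ≈ 1459.182 → 1459.2 mm.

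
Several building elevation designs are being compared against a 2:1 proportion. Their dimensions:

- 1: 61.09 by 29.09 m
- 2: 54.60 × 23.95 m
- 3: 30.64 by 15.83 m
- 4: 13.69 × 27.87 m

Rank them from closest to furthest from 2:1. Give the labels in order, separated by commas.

4, 3, 1, 2

1: 61.09/29.09 ≈ 2.100 → |2.100 − 2.000| = 0.100
2: 54.60/23.95 ≈ 2.280 → |2.280 − 2.000| = 0.280
3: 30.64/15.83 ≈ 1.936 → |1.936 − 2.000| = 0.064
4: 27.87/13.69 ≈ 2.036 → |2.036 − 2.000| = 0.036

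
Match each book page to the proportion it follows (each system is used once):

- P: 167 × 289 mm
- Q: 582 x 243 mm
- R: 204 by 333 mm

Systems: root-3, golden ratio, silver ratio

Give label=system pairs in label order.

P=root-3, Q=silver ratio, R=golden ratio

P = 289/167 ≈ 1.731 → root-3 (1.732)
Q = 582/243 ≈ 2.395 → silver ratio (2.414)
R = 333/204 ≈ 1.632 → golden ratio (1.618)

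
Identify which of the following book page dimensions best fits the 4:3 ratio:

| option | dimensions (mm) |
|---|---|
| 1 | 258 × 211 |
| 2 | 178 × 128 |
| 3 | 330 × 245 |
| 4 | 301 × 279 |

3

Ratios (long/short): 1 ≈ 1.223; 2 ≈ 1.391; 3 ≈ 1.347; 4 ≈ 1.079.
4:3 ≈ 1.333; option 3 is nearest (Δ 0.014).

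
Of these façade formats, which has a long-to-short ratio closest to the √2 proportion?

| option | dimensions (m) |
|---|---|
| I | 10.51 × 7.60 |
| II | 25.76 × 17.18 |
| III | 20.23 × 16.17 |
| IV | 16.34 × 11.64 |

Ratios (long/short): I ≈ 1.383; II ≈ 1.499; III ≈ 1.251; IV ≈ 1.404.
root-2 ≈ 1.414; option IV is nearest (Δ 0.010).

IV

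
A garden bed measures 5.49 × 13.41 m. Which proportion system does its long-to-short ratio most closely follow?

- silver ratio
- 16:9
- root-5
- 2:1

silver ratio

13.41/5.49 ≈ 2.443. Nearest candidates are silver ratio (2.414, off by 0.029) and root-5 (2.236, off by 0.207).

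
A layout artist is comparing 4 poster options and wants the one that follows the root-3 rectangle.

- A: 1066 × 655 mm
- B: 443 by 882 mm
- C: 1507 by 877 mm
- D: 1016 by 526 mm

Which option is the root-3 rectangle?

Target root-3 ≈ 1.732.
A: 1.627 (Δ0.105)  B: 1.991 (Δ0.259)  C: 1.718 (Δ0.014)  D: 1.932 (Δ0.200)

C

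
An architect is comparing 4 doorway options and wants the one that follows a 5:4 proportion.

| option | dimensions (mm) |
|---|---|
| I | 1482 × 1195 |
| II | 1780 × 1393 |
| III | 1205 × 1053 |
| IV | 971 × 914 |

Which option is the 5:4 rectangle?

Target 5:4 ≈ 1.250.
I: 1.240 (Δ0.010)  II: 1.278 (Δ0.028)  III: 1.144 (Δ0.106)  IV: 1.062 (Δ0.188)

I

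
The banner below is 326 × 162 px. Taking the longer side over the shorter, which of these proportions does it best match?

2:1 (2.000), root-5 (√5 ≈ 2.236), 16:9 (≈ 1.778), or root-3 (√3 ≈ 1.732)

Ratio = 326 / 162 ≈ 2.012.
Distances: 2:1 2.000 (Δ 0.012); root-5 2.236 (Δ 0.224); 16:9 1.778 (Δ 0.234); root-3 1.732 (Δ 0.280).

2:1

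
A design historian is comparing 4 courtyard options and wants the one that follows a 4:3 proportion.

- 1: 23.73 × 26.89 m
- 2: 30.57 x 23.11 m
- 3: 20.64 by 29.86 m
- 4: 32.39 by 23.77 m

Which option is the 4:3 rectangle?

2

Ratios (long/short): 1 ≈ 1.133; 2 ≈ 1.323; 3 ≈ 1.447; 4 ≈ 1.363.
4:3 ≈ 1.333; option 2 is nearest (Δ 0.010).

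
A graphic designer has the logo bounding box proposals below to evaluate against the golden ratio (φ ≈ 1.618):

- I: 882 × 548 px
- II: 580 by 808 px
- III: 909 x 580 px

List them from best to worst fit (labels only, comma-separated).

I, III, II

Ratios: I = 882 / 548 ≈ 1.609; II = 808 / 580 ≈ 1.393; III = 909 / 580 ≈ 1.567.
|Δ from 1.618|: I 0.009; II 0.225; III 0.051.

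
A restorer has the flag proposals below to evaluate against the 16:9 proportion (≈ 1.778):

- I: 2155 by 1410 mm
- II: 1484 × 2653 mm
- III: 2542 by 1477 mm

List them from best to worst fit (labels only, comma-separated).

Ratios: I = 2155 / 1410 ≈ 1.528; II = 2653 / 1484 ≈ 1.788; III = 2542 / 1477 ≈ 1.721.
|Δ from 1.778|: I 0.250; II 0.010; III 0.057.

II, III, I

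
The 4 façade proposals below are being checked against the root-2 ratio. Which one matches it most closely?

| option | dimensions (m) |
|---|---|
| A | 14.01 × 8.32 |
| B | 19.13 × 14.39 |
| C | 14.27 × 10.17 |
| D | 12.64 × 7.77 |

Target root-2 ≈ 1.414.
A: 1.684 (Δ0.270)  B: 1.329 (Δ0.085)  C: 1.403 (Δ0.011)  D: 1.627 (Δ0.213)

C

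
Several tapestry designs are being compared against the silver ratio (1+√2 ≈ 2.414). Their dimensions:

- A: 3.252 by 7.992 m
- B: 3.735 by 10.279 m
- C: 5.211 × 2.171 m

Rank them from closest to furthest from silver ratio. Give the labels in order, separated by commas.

C, A, B

Ratios: A = 7.992 / 3.252 ≈ 2.458; B = 10.279 / 3.735 ≈ 2.752; C = 5.211 / 2.171 ≈ 2.400.
|Δ from 2.414|: A 0.044; B 0.338; C 0.014.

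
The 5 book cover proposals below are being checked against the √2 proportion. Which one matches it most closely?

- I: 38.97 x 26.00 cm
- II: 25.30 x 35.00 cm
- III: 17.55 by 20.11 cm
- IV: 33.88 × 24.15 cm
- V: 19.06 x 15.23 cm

Ratios (long/short): I ≈ 1.499; II ≈ 1.383; III ≈ 1.146; IV ≈ 1.403; V ≈ 1.251.
root-2 ≈ 1.414; option IV is nearest (Δ 0.011).

IV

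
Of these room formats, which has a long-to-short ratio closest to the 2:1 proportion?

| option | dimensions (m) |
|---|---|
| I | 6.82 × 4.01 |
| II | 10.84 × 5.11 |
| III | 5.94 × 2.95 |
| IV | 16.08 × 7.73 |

Ratios (long/short): I ≈ 1.701; II ≈ 2.121; III ≈ 2.014; IV ≈ 2.080.
2:1 ≈ 2.000; option III is nearest (Δ 0.014).

III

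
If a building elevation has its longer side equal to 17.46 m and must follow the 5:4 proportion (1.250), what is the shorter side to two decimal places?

13.97 m

5:4 = 1.25000.
Shorter side = 17.46 ÷ 1.25000 ≈ 13.9680 → 13.97 m.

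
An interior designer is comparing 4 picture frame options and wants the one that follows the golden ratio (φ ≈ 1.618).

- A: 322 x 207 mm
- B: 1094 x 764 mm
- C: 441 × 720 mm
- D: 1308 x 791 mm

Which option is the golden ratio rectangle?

Ratios (long/short): A ≈ 1.556; B ≈ 1.432; C ≈ 1.633; D ≈ 1.654.
golden ratio ≈ 1.618; option C is nearest (Δ 0.015).

C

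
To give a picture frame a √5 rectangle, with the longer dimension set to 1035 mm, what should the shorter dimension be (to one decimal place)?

462.9 mm

root-5 ≈ 2.23607.
Shorter side = 1035 ÷ 2.23607 ≈ 462.866 → 462.9 mm.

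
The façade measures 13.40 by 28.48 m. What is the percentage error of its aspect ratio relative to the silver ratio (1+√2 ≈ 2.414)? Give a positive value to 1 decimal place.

Ratio = 28.48 / 13.40 ≈ 2.1254.
Ideal silver ratio ≈ 2.4142. |2.1254 − 2.4142| / 2.4142 ≈ 11.96% → 12.0%.

12.0%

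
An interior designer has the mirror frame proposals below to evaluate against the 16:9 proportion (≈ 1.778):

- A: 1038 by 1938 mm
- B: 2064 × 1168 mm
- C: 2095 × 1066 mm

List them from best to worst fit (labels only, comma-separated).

Ratios: A = 1938 / 1038 ≈ 1.867; B = 2064 / 1168 ≈ 1.767; C = 2095 / 1066 ≈ 1.965.
|Δ from 1.778|: A 0.089; B 0.011; C 0.187.

B, A, C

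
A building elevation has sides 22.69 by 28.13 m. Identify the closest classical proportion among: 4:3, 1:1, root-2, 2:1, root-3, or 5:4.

28.13/22.69 ≈ 1.240. Nearest candidates are 5:4 (1.250, off by 0.010) and 4:3 (1.333, off by 0.093).

5:4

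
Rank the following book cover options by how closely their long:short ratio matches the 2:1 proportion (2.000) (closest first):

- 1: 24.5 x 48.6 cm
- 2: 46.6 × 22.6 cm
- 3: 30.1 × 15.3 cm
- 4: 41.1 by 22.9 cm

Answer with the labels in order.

Ratios: 1 = 48.6 / 24.5 ≈ 1.984; 2 = 46.6 / 22.6 ≈ 2.062; 3 = 30.1 / 15.3 ≈ 1.967; 4 = 41.1 / 22.9 ≈ 1.795.
|Δ from 2.000|: 1 0.016; 2 0.062; 3 0.033; 4 0.205.

1, 3, 2, 4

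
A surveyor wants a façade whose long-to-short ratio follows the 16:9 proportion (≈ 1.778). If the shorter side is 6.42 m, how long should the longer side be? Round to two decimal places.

16:9 ≈ 1.77778.
Longer side = 6.42 × 1.77778 ≈ 11.4133 → 11.41 m.

11.41 m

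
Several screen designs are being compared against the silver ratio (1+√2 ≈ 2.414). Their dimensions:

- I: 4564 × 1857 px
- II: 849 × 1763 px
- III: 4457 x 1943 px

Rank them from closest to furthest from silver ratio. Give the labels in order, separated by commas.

I, III, II

I: 4564/1857 ≈ 2.458 → |2.458 − 2.414| = 0.044
II: 1763/849 ≈ 2.077 → |2.077 − 2.414| = 0.337
III: 4457/1943 ≈ 2.294 → |2.294 − 2.414| = 0.120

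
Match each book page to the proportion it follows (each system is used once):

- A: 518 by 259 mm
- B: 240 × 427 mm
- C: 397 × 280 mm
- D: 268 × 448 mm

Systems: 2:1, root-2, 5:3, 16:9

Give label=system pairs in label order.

Ratios: A ≈ 2.000; B ≈ 1.779; C ≈ 1.418; D ≈ 1.672.
Targets: 2:1 ≈ 2.000; root-2 ≈ 1.414; 5:3 ≈ 1.667; 16:9 ≈ 1.778.

A=2:1, B=16:9, C=root-2, D=5:3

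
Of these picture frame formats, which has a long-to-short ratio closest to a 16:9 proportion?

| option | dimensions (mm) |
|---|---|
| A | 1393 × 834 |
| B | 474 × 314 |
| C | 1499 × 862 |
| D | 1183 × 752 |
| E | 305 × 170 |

Ratios (long/short): A ≈ 1.670; B ≈ 1.510; C ≈ 1.739; D ≈ 1.573; E ≈ 1.794.
16:9 ≈ 1.778; option E is nearest (Δ 0.016).

E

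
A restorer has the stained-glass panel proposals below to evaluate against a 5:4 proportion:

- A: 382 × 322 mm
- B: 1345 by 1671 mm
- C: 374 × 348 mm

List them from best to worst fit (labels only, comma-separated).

B, A, C

A: 382/322 ≈ 1.186 → |1.186 − 1.250| = 0.064
B: 1671/1345 ≈ 1.242 → |1.242 − 1.250| = 0.008
C: 374/348 ≈ 1.075 → |1.075 − 1.250| = 0.175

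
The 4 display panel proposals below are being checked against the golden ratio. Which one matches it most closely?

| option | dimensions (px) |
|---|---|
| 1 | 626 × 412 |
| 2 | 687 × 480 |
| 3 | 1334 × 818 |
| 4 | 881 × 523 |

Ratios (long/short): 1 ≈ 1.519; 2 ≈ 1.431; 3 ≈ 1.631; 4 ≈ 1.685.
golden ratio ≈ 1.618; option 3 is nearest (Δ 0.013).

3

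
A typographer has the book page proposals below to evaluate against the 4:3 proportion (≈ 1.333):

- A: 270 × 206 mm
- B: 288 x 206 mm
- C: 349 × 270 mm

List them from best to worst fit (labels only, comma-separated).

A: 270/206 ≈ 1.311 → |1.311 − 1.333| = 0.022
B: 288/206 ≈ 1.398 → |1.398 − 1.333| = 0.065
C: 349/270 ≈ 1.293 → |1.293 − 1.333| = 0.040

A, C, B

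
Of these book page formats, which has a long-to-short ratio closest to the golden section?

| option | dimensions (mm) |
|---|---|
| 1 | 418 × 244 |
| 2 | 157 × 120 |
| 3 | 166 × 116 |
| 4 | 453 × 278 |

4

Ratios (long/short): 1 ≈ 1.713; 2 ≈ 1.308; 3 ≈ 1.431; 4 ≈ 1.629.
golden ratio ≈ 1.618; option 4 is nearest (Δ 0.011).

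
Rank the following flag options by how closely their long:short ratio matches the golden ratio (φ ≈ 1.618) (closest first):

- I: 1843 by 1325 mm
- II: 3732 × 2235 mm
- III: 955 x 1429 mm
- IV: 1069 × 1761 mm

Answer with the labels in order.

IV, II, III, I

I: 1843/1325 ≈ 1.391 → |1.391 − 1.618| = 0.227
II: 3732/2235 ≈ 1.670 → |1.670 − 1.618| = 0.052
III: 1429/955 ≈ 1.496 → |1.496 − 1.618| = 0.122
IV: 1761/1069 ≈ 1.647 → |1.647 − 1.618| = 0.029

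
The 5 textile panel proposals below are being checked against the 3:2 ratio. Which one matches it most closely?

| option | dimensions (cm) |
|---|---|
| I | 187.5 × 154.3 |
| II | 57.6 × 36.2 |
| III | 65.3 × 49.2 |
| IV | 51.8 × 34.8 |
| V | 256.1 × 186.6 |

Ratios (long/short): I ≈ 1.215; II ≈ 1.591; III ≈ 1.327; IV ≈ 1.489; V ≈ 1.372.
3:2 ≈ 1.500; option IV is nearest (Δ 0.011).

IV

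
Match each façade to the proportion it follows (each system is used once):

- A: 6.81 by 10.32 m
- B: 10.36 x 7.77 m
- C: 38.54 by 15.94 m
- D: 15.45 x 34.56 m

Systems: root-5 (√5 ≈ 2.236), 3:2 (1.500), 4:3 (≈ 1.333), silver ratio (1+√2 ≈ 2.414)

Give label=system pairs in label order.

A=3:2, B=4:3, C=silver ratio, D=root-5

A = 10.32/6.81 ≈ 1.515 → 3:2 (1.500)
B = 10.36/7.77 ≈ 1.333 → 4:3 (1.333)
C = 38.54/15.94 ≈ 2.418 → silver ratio (2.414)
D = 34.56/15.45 ≈ 2.237 → root-5 (2.236)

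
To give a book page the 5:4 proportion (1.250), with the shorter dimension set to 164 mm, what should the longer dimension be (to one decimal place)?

205.0 mm

5:4 = 1.25000.
Longer side = 164 × 1.25000 ≈ 205.000 → 205.0 mm.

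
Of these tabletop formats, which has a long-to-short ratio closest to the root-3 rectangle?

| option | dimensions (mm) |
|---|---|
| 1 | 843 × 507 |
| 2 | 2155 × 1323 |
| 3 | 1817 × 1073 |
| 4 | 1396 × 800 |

4

Target root-3 ≈ 1.732.
1: 1.663 (Δ0.069)  2: 1.629 (Δ0.103)  3: 1.693 (Δ0.039)  4: 1.745 (Δ0.013)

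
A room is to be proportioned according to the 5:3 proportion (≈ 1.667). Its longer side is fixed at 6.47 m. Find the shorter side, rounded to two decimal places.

5:3 ≈ 1.66667.
Shorter side = 6.47 ÷ 1.66667 ≈ 3.8820 → 3.88 m.

3.88 m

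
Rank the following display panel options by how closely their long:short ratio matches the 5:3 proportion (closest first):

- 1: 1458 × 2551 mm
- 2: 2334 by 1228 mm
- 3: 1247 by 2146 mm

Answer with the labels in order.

Ratios: 1 = 2551 / 1458 ≈ 1.750; 2 = 2334 / 1228 ≈ 1.901; 3 = 2146 / 1247 ≈ 1.721.
|Δ from 1.667|: 1 0.083; 2 0.234; 3 0.054.

3, 1, 2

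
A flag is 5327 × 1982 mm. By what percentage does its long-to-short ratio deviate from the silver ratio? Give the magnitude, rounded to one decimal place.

Ratio = 5327 / 1982 ≈ 2.6877.
Ideal silver ratio ≈ 2.4142. |2.6877 − 2.4142| / 2.4142 ≈ 11.33% → 11.3%.

11.3%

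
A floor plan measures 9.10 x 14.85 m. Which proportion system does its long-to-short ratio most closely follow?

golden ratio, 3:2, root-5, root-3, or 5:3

14.85/9.10 ≈ 1.632. Nearest candidates are golden ratio (1.618, off by 0.014) and 5:3 (1.667, off by 0.035).

golden ratio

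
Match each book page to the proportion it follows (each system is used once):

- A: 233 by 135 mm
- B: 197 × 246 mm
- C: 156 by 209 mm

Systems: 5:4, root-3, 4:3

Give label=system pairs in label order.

A=root-3, B=5:4, C=4:3

Ratios: A ≈ 1.726; B ≈ 1.249; C ≈ 1.340.
Targets: 5:4 ≈ 1.250; root-3 ≈ 1.732; 4:3 ≈ 1.333.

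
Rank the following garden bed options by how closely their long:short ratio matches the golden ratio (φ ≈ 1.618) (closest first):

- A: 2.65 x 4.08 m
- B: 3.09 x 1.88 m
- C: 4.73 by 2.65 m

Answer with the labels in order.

B, A, C

Ratios: A = 4.08 / 2.65 ≈ 1.540; B = 3.09 / 1.88 ≈ 1.644; C = 4.73 / 2.65 ≈ 1.785.
|Δ from 1.618|: A 0.078; B 0.026; C 0.167.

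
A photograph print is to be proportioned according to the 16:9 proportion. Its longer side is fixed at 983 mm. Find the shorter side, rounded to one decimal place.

552.9 mm

16:9 ≈ 1.77778.
Shorter side = 983 ÷ 1.77778 ≈ 552.937 → 552.9 mm.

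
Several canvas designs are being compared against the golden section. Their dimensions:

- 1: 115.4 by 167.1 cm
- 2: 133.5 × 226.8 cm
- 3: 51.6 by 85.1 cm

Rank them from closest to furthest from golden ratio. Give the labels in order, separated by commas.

Ratios: 1 = 167.1 / 115.4 ≈ 1.448; 2 = 226.8 / 133.5 ≈ 1.699; 3 = 85.1 / 51.6 ≈ 1.649.
|Δ from 1.618|: 1 0.170; 2 0.081; 3 0.031.

3, 2, 1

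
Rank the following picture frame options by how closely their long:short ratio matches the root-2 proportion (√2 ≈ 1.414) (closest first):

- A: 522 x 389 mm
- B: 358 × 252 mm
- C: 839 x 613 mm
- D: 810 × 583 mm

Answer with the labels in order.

A: 522/389 ≈ 1.342 → |1.342 − 1.414| = 0.072
B: 358/252 ≈ 1.421 → |1.421 − 1.414| = 0.007
C: 839/613 ≈ 1.369 → |1.369 − 1.414| = 0.045
D: 810/583 ≈ 1.389 → |1.389 − 1.414| = 0.025

B, D, C, A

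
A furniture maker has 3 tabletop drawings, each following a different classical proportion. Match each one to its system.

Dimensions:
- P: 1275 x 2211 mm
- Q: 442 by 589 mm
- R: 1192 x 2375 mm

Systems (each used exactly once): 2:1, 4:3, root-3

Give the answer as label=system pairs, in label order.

P=root-3, Q=4:3, R=2:1

Ratios: P ≈ 1.734; Q ≈ 1.333; R ≈ 1.992.
Targets: 2:1 ≈ 2.000; 4:3 ≈ 1.333; root-3 ≈ 1.732.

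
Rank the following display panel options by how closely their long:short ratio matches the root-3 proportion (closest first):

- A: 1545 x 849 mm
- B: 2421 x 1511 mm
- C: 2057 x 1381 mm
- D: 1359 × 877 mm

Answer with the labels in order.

Ratios: A = 1545 / 849 ≈ 1.820; B = 2421 / 1511 ≈ 1.602; C = 2057 / 1381 ≈ 1.490; D = 1359 / 877 ≈ 1.550.
|Δ from 1.732|: A 0.088; B 0.130; C 0.242; D 0.182.

A, B, D, C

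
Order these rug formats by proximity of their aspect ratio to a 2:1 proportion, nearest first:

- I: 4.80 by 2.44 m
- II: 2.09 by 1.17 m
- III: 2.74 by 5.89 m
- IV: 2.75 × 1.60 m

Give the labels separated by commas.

I, III, II, IV

I: 4.80/2.44 ≈ 1.967 → |1.967 − 2.000| = 0.033
II: 2.09/1.17 ≈ 1.786 → |1.786 − 2.000| = 0.214
III: 5.89/2.74 ≈ 2.150 → |2.150 − 2.000| = 0.150
IV: 2.75/1.60 ≈ 1.719 → |1.719 − 2.000| = 0.281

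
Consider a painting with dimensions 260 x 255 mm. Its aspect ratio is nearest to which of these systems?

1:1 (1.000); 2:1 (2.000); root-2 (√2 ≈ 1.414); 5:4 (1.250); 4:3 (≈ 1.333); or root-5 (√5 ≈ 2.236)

1:1

260/255 ≈ 1.020. Nearest candidates are 1:1 (1.000, off by 0.020) and 5:4 (1.250, off by 0.230).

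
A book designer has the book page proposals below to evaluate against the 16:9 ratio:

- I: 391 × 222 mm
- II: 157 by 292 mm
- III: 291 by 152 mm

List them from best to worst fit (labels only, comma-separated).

I: 391/222 ≈ 1.761 → |1.761 − 1.778| = 0.017
II: 292/157 ≈ 1.860 → |1.860 − 1.778| = 0.082
III: 291/152 ≈ 1.914 → |1.914 − 1.778| = 0.136

I, II, III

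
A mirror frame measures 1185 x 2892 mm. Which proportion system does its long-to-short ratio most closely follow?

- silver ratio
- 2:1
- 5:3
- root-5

2892/1185 ≈ 2.441. Nearest candidates are silver ratio (2.414, off by 0.027) and root-5 (2.236, off by 0.205).

silver ratio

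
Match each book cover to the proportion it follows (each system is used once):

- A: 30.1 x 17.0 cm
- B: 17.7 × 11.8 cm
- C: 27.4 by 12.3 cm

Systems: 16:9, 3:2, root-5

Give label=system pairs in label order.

Ratios: A ≈ 1.771; B ≈ 1.500; C ≈ 2.228.
Targets: 16:9 ≈ 1.778; 3:2 ≈ 1.500; root-5 ≈ 2.236.

A=16:9, B=3:2, C=root-5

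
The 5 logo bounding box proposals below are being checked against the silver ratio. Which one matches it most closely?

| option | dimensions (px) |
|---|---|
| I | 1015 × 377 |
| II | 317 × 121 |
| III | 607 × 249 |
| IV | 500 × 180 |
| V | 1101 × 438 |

III

Ratios (long/short): I ≈ 2.692; II ≈ 2.620; III ≈ 2.438; IV ≈ 2.778; V ≈ 2.514.
silver ratio ≈ 2.414; option III is nearest (Δ 0.024).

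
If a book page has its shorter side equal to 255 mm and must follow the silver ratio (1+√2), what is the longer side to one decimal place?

615.6 mm

silver ratio ≈ 2.41421.
Longer side = 255 × 2.41421 ≈ 615.624 → 615.6 mm.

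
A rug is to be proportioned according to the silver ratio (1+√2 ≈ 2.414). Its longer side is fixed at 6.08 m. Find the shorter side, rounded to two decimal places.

silver ratio ≈ 2.41421.
Shorter side = 6.08 ÷ 2.41421 ≈ 2.5184 → 2.52 m.

2.52 m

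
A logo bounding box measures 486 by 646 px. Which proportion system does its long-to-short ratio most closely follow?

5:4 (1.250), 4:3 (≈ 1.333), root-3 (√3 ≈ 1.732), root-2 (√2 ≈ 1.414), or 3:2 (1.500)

4:3

646/486 ≈ 1.329. Nearest candidates are 4:3 (1.333, off by 0.004) and 5:4 (1.250, off by 0.079).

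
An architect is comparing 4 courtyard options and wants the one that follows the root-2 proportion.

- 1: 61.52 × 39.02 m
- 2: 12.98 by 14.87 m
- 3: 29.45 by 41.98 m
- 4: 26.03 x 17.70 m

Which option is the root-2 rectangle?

3

Ratios (long/short): 1 ≈ 1.577; 2 ≈ 1.146; 3 ≈ 1.425; 4 ≈ 1.471.
root-2 ≈ 1.414; option 3 is nearest (Δ 0.011).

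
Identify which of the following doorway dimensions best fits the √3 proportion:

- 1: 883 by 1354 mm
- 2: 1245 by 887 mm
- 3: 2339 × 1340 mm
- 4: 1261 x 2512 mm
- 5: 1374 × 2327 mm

3

Target root-3 ≈ 1.732.
1: 1.533 (Δ0.199)  2: 1.404 (Δ0.328)  3: 1.746 (Δ0.014)  4: 1.992 (Δ0.260)  5: 1.694 (Δ0.038)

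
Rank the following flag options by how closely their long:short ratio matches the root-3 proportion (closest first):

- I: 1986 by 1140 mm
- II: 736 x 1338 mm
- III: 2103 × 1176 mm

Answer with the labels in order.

I, III, II

Ratios: I = 1986 / 1140 ≈ 1.742; II = 1338 / 736 ≈ 1.818; III = 2103 / 1176 ≈ 1.788.
|Δ from 1.732|: I 0.010; II 0.086; III 0.056.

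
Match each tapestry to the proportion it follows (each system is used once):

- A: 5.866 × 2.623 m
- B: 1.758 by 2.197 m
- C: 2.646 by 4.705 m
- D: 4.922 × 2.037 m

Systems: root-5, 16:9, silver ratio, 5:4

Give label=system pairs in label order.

Ratios: A ≈ 2.236; B ≈ 1.250; C ≈ 1.778; D ≈ 2.416.
Targets: root-5 ≈ 2.236; 16:9 ≈ 1.778; silver ratio ≈ 2.414; 5:4 ≈ 1.250.

A=root-5, B=5:4, C=16:9, D=silver ratio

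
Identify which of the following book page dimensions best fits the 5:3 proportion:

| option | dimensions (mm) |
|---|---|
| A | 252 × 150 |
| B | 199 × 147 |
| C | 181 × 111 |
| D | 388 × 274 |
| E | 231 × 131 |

Ratios (long/short): A ≈ 1.680; B ≈ 1.354; C ≈ 1.631; D ≈ 1.416; E ≈ 1.763.
5:3 ≈ 1.667; option A is nearest (Δ 0.013).

A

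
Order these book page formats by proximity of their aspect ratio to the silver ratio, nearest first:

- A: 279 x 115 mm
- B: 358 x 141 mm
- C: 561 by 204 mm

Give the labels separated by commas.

A: 279/115 ≈ 2.426 → |2.426 − 2.414| = 0.012
B: 358/141 ≈ 2.539 → |2.539 − 2.414| = 0.125
C: 561/204 ≈ 2.750 → |2.750 − 2.414| = 0.336

A, B, C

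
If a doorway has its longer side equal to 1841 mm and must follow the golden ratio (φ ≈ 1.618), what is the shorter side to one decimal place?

golden ratio ≈ 1.61803.
Shorter side = 1841 ÷ 1.61803 ≈ 1137.803 → 1137.8 mm.

1137.8 mm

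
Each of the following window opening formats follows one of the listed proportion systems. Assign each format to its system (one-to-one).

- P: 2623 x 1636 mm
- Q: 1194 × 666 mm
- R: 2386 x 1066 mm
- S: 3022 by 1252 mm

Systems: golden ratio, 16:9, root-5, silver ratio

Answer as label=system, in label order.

P=golden ratio, Q=16:9, R=root-5, S=silver ratio

P = 2623/1636 ≈ 1.603 → golden ratio (1.618)
Q = 1194/666 ≈ 1.793 → 16:9 (1.778)
R = 2386/1066 ≈ 2.238 → root-5 (2.236)
S = 3022/1252 ≈ 2.414 → silver ratio (2.414)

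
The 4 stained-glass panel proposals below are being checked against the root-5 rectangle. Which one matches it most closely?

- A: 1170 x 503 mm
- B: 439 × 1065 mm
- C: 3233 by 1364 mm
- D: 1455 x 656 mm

D

Ratios (long/short): A ≈ 2.326; B ≈ 2.426; C ≈ 2.370; D ≈ 2.218.
root-5 ≈ 2.236; option D is nearest (Δ 0.018).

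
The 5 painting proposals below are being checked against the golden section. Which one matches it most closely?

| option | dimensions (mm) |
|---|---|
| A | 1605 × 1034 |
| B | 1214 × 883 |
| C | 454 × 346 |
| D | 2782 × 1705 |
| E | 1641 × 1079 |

D

Target golden ratio ≈ 1.618.
A: 1.552 (Δ0.066)  B: 1.375 (Δ0.243)  C: 1.312 (Δ0.306)  D: 1.632 (Δ0.014)  E: 1.521 (Δ0.097)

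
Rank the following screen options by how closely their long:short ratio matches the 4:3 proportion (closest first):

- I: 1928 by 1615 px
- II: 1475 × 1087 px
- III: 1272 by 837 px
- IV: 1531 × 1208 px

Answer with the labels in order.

II, IV, I, III

I: 1928/1615 ≈ 1.194 → |1.194 − 1.333| = 0.139
II: 1475/1087 ≈ 1.357 → |1.357 − 1.333| = 0.024
III: 1272/837 ≈ 1.520 → |1.520 − 1.333| = 0.187
IV: 1531/1208 ≈ 1.267 → |1.267 − 1.333| = 0.066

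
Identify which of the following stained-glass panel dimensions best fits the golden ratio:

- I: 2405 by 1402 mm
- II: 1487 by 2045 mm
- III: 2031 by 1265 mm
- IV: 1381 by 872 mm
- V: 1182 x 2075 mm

Target golden ratio ≈ 1.618.
I: 1.715 (Δ0.097)  II: 1.375 (Δ0.243)  III: 1.606 (Δ0.012)  IV: 1.584 (Δ0.034)  V: 1.755 (Δ0.137)

III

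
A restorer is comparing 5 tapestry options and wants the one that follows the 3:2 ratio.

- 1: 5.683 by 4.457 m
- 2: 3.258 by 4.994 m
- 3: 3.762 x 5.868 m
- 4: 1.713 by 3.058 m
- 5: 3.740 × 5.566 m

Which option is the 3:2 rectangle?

Target 3:2 ≈ 1.500.
1: 1.275 (Δ0.225)  2: 1.533 (Δ0.033)  3: 1.560 (Δ0.060)  4: 1.785 (Δ0.285)  5: 1.488 (Δ0.012)

5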